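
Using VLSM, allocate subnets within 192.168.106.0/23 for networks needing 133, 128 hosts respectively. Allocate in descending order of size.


133 hosts -> /24 (254 usable): 192.168.106.0/24
128 hosts -> /24 (254 usable): 192.168.107.0/24
Allocation: 192.168.106.0/24 (133 hosts, 254 usable); 192.168.107.0/24 (128 hosts, 254 usable)


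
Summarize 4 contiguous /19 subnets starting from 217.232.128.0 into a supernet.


Original prefix: /19
Number of subnets: 4 = 2^2
New prefix = 19 - 2 = 17
Supernet: 217.232.128.0/17


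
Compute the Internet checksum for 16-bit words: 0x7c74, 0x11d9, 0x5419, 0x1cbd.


Sum all words (with carry folding):
+ 0x7c74 = 0x7c74
+ 0x11d9 = 0x8e4d
+ 0x5419 = 0xe266
+ 0x1cbd = 0xff23
One's complement: ~0xff23
Checksum = 0x00dc


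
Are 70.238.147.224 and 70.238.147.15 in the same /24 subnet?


Mask: 255.255.255.0
70.238.147.224 AND mask = 70.238.147.0
70.238.147.15 AND mask = 70.238.147.0
Yes, same subnet (70.238.147.0)


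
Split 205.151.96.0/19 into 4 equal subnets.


New prefix = 19 + 2 = 21
Each subnet has 2048 addresses
  205.151.96.0/21
  205.151.104.0/21
  205.151.112.0/21
  205.151.120.0/21
Subnets: 205.151.96.0/21, 205.151.104.0/21, 205.151.112.0/21, 205.151.120.0/21


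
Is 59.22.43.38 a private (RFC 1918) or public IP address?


RFC 1918 private ranges:
  10.0.0.0/8 (10.0.0.0 - 10.255.255.255)
  172.16.0.0/12 (172.16.0.0 - 172.31.255.255)
  192.168.0.0/16 (192.168.0.0 - 192.168.255.255)
Public (not in any RFC 1918 range)


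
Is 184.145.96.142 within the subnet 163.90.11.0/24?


Subnet network: 163.90.11.0
Test IP AND mask: 184.145.96.0
No, 184.145.96.142 is not in 163.90.11.0/24


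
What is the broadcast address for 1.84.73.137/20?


Network: 1.84.64.0/20
Host bits = 12
Set all host bits to 1:
Broadcast: 1.84.79.255


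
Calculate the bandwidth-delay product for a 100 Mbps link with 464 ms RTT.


BDP = bandwidth * RTT
= 100 Mbps * 464 ms
= 100 * 1e6 * 464 / 1000 bits
= 46400000 bits
= 5800000 bytes
= 5664.0625 KB
BDP = 46400000 bits (5800000 bytes)


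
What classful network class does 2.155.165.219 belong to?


First octet: 2
Binary: 00000010
0xxxxxxx -> Class A (1-126)
Class A, default mask 255.0.0.0 (/8)


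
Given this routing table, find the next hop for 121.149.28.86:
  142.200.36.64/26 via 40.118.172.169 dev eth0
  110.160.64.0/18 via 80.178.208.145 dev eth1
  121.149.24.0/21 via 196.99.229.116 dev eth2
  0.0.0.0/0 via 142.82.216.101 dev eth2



Longest prefix match for 121.149.28.86:
  /26 142.200.36.64: no
  /18 110.160.64.0: no
  /21 121.149.24.0: MATCH
  /0 0.0.0.0: MATCH
Selected: next-hop 196.99.229.116 via eth2 (matched /21)


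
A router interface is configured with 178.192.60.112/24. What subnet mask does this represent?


/24 means 24 network bits, 8 host bits
Binary: 11111111111111111111111100000000
Mask: 255.255.255.0


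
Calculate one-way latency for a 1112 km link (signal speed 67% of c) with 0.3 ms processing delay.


Speed = 0.67 * 3e5 km/s = 201000 km/s
Propagation delay = 1112 / 201000 = 0.0055 s = 5.5323 ms
Processing delay = 0.3 ms
Total one-way latency = 5.8323 ms


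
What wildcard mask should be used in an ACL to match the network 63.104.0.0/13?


Subnet mask: 255.248.0.0
Wildcard = 255.255.255.255 - subnet mask
255 - 255 = 0
255 - 248 = 7
255 - 0 = 255
255 - 0 = 255
Wildcard: 0.7.255.255


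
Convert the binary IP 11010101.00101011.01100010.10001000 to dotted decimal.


11010101 = 213
00101011 = 43
01100010 = 98
10001000 = 136
IP: 213.43.98.136


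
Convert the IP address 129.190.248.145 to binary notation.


129 = 10000001
190 = 10111110
248 = 11111000
145 = 10010001
Binary: 10000001.10111110.11111000.10010001


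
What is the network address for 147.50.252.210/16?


IP:   10010011.00110010.11111100.11010010
Mask: 11111111.11111111.00000000.00000000
AND operation:
Net:  10010011.00110010.00000000.00000000
Network: 147.50.0.0/16


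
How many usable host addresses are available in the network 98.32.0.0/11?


Host bits = 32 - 11 = 21
Total addresses = 2^21 = 2097152
Usable = total - 2 (network and broadcast)
Usable hosts: 2097150


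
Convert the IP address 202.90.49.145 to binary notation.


202 = 11001010
90 = 01011010
49 = 00110001
145 = 10010001
Binary: 11001010.01011010.00110001.10010001


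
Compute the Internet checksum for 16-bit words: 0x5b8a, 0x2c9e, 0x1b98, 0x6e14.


Sum all words (with carry folding):
+ 0x5b8a = 0x5b8a
+ 0x2c9e = 0x8828
+ 0x1b98 = 0xa3c0
+ 0x6e14 = 0x11d5
One's complement: ~0x11d5
Checksum = 0xee2a


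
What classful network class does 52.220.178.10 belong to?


First octet: 52
Binary: 00110100
0xxxxxxx -> Class A (1-126)
Class A, default mask 255.0.0.0 (/8)


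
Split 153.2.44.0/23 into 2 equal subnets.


New prefix = 23 + 1 = 24
Each subnet has 256 addresses
  153.2.44.0/24
  153.2.45.0/24
Subnets: 153.2.44.0/24, 153.2.45.0/24


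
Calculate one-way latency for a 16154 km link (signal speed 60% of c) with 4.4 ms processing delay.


Speed = 0.6 * 3e5 km/s = 180000 km/s
Propagation delay = 16154 / 180000 = 0.0897 s = 89.7444 ms
Processing delay = 4.4 ms
Total one-way latency = 94.1444 ms


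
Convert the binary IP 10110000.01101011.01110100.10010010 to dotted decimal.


10110000 = 176
01101011 = 107
01110100 = 116
10010010 = 146
IP: 176.107.116.146


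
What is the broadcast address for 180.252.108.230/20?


Network: 180.252.96.0/20
Host bits = 12
Set all host bits to 1:
Broadcast: 180.252.111.255


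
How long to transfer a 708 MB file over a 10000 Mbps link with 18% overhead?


Effective throughput = 10000 * (1 - 18/100) = 8200 Mbps
File size in Mb = 708 * 8 = 5664 Mb
Time = 5664 / 8200
Time = 0.6907 seconds


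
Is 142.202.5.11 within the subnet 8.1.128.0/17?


Subnet network: 8.1.128.0
Test IP AND mask: 142.202.0.0
No, 142.202.5.11 is not in 8.1.128.0/17


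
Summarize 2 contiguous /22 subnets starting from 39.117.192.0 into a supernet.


Original prefix: /22
Number of subnets: 2 = 2^1
New prefix = 22 - 1 = 21
Supernet: 39.117.192.0/21


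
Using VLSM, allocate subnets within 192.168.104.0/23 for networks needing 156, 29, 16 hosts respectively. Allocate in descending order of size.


156 hosts -> /24 (254 usable): 192.168.104.0/24
29 hosts -> /27 (30 usable): 192.168.105.0/27
16 hosts -> /27 (30 usable): 192.168.105.32/27
Allocation: 192.168.104.0/24 (156 hosts, 254 usable); 192.168.105.0/27 (29 hosts, 30 usable); 192.168.105.32/27 (16 hosts, 30 usable)


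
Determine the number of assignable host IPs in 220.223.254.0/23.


Host bits = 32 - 23 = 9
Total addresses = 2^9 = 512
Usable = total - 2 (network and broadcast)
Usable hosts: 510


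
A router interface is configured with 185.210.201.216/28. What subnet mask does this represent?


/28 means 28 network bits, 4 host bits
Binary: 11111111111111111111111111110000
Mask: 255.255.255.240


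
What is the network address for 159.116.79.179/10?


IP:   10011111.01110100.01001111.10110011
Mask: 11111111.11000000.00000000.00000000
AND operation:
Net:  10011111.01000000.00000000.00000000
Network: 159.64.0.0/10


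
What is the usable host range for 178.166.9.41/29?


Network: 178.166.9.40
Broadcast: 178.166.9.47
First usable = network + 1
Last usable = broadcast - 1
Range: 178.166.9.41 to 178.166.9.46


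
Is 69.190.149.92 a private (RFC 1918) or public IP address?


RFC 1918 private ranges:
  10.0.0.0/8 (10.0.0.0 - 10.255.255.255)
  172.16.0.0/12 (172.16.0.0 - 172.31.255.255)
  192.168.0.0/16 (192.168.0.0 - 192.168.255.255)
Public (not in any RFC 1918 range)


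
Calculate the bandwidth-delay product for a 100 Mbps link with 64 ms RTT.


BDP = bandwidth * RTT
= 100 Mbps * 64 ms
= 100 * 1e6 * 64 / 1000 bits
= 6400000 bits
= 800000 bytes
= 781.25 KB
BDP = 6400000 bits (800000 bytes)


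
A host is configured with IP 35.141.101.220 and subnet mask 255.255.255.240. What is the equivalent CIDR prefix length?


Binary: 11111111.11111111.11111111.11110000
Count leading 1s
Prefix: /28


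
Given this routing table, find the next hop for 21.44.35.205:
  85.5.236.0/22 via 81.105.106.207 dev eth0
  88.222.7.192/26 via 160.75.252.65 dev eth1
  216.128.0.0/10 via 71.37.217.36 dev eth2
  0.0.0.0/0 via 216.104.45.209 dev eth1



Longest prefix match for 21.44.35.205:
  /22 85.5.236.0: no
  /26 88.222.7.192: no
  /10 216.128.0.0: no
  /0 0.0.0.0: MATCH
Selected: next-hop 216.104.45.209 via eth1 (matched /0)


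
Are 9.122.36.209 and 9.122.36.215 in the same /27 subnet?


Mask: 255.255.255.224
9.122.36.209 AND mask = 9.122.36.192
9.122.36.215 AND mask = 9.122.36.192
Yes, same subnet (9.122.36.192)


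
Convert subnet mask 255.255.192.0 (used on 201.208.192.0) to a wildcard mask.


Subnet mask: 255.255.192.0
Wildcard = 255.255.255.255 - subnet mask
255 - 255 = 0
255 - 255 = 0
255 - 192 = 63
255 - 0 = 255
Wildcard: 0.0.63.255


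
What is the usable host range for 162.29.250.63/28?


Network: 162.29.250.48
Broadcast: 162.29.250.63
First usable = network + 1
Last usable = broadcast - 1
Range: 162.29.250.49 to 162.29.250.62


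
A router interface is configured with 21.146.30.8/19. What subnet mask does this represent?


/19 means 19 network bits, 13 host bits
Binary: 11111111111111111110000000000000
Mask: 255.255.224.0


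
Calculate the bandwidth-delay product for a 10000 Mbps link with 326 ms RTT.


BDP = bandwidth * RTT
= 10000 Mbps * 326 ms
= 10000 * 1e6 * 326 / 1000 bits
= 3260000000 bits
= 407500000 bytes
= 397949.2188 KB
BDP = 3260000000 bits (407500000 bytes)


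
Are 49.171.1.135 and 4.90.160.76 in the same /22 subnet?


Mask: 255.255.252.0
49.171.1.135 AND mask = 49.171.0.0
4.90.160.76 AND mask = 4.90.160.0
No, different subnets (49.171.0.0 vs 4.90.160.0)


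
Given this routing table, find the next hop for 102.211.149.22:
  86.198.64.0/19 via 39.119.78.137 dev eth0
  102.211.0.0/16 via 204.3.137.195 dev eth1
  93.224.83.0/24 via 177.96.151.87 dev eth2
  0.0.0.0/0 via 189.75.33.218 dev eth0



Longest prefix match for 102.211.149.22:
  /19 86.198.64.0: no
  /16 102.211.0.0: MATCH
  /24 93.224.83.0: no
  /0 0.0.0.0: MATCH
Selected: next-hop 204.3.137.195 via eth1 (matched /16)


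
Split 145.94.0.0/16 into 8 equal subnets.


New prefix = 16 + 3 = 19
Each subnet has 8192 addresses
  145.94.0.0/19
  145.94.32.0/19
  145.94.64.0/19
  145.94.96.0/19
  145.94.128.0/19
  145.94.160.0/19
  145.94.192.0/19
  145.94.224.0/19
Subnets: 145.94.0.0/19, 145.94.32.0/19, 145.94.64.0/19, 145.94.96.0/19, 145.94.128.0/19, 145.94.160.0/19, 145.94.192.0/19, 145.94.224.0/19


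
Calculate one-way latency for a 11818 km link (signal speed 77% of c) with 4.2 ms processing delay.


Speed = 0.77 * 3e5 km/s = 231000 km/s
Propagation delay = 11818 / 231000 = 0.0512 s = 51.1602 ms
Processing delay = 4.2 ms
Total one-way latency = 55.3602 ms


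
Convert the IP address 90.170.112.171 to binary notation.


90 = 01011010
170 = 10101010
112 = 01110000
171 = 10101011
Binary: 01011010.10101010.01110000.10101011


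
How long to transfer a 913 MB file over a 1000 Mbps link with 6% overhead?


Effective throughput = 1000 * (1 - 6/100) = 940 Mbps
File size in Mb = 913 * 8 = 7304 Mb
Time = 7304 / 940
Time = 7.7702 seconds


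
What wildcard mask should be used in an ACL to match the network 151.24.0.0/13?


Subnet mask: 255.248.0.0
Wildcard = 255.255.255.255 - subnet mask
255 - 255 = 0
255 - 248 = 7
255 - 0 = 255
255 - 0 = 255
Wildcard: 0.7.255.255


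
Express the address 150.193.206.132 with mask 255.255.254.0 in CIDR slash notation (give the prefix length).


Binary: 11111111.11111111.11111110.00000000
Count leading 1s
Prefix: /23


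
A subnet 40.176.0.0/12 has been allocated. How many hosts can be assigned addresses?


Host bits = 32 - 12 = 20
Total addresses = 2^20 = 1048576
Usable = total - 2 (network and broadcast)
Usable hosts: 1048574


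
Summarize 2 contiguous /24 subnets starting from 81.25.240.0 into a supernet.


Original prefix: /24
Number of subnets: 2 = 2^1
New prefix = 24 - 1 = 23
Supernet: 81.25.240.0/23


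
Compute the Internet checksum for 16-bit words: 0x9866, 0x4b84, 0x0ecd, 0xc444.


Sum all words (with carry folding):
+ 0x9866 = 0x9866
+ 0x4b84 = 0xe3ea
+ 0x0ecd = 0xf2b7
+ 0xc444 = 0xb6fc
One's complement: ~0xb6fc
Checksum = 0x4903


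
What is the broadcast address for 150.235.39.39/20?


Network: 150.235.32.0/20
Host bits = 12
Set all host bits to 1:
Broadcast: 150.235.47.255


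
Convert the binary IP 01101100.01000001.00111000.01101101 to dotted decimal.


01101100 = 108
01000001 = 65
00111000 = 56
01101101 = 109
IP: 108.65.56.109


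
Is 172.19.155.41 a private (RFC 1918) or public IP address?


RFC 1918 private ranges:
  10.0.0.0/8 (10.0.0.0 - 10.255.255.255)
  172.16.0.0/12 (172.16.0.0 - 172.31.255.255)
  192.168.0.0/16 (192.168.0.0 - 192.168.255.255)
Private (in 172.16.0.0/12)


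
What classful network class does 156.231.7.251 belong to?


First octet: 156
Binary: 10011100
10xxxxxx -> Class B (128-191)
Class B, default mask 255.255.0.0 (/16)


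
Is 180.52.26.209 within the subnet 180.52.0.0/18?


Subnet network: 180.52.0.0
Test IP AND mask: 180.52.0.0
Yes, 180.52.26.209 is in 180.52.0.0/18


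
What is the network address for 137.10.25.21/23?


IP:   10001001.00001010.00011001.00010101
Mask: 11111111.11111111.11111110.00000000
AND operation:
Net:  10001001.00001010.00011000.00000000
Network: 137.10.24.0/23


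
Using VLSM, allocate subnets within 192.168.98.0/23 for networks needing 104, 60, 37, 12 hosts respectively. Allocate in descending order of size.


104 hosts -> /25 (126 usable): 192.168.98.0/25
60 hosts -> /26 (62 usable): 192.168.98.128/26
37 hosts -> /26 (62 usable): 192.168.98.192/26
12 hosts -> /28 (14 usable): 192.168.99.0/28
Allocation: 192.168.98.0/25 (104 hosts, 126 usable); 192.168.98.128/26 (60 hosts, 62 usable); 192.168.98.192/26 (37 hosts, 62 usable); 192.168.99.0/28 (12 hosts, 14 usable)


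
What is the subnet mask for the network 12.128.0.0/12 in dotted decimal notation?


/12 means 12 network bits, 20 host bits
Binary: 11111111111100000000000000000000
Mask: 255.240.0.0


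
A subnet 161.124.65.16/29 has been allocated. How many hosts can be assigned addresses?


Host bits = 32 - 29 = 3
Total addresses = 2^3 = 8
Usable = total - 2 (network and broadcast)
Usable hosts: 6


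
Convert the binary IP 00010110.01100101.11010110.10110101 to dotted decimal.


00010110 = 22
01100101 = 101
11010110 = 214
10110101 = 181
IP: 22.101.214.181


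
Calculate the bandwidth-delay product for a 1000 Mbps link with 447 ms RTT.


BDP = bandwidth * RTT
= 1000 Mbps * 447 ms
= 1000 * 1e6 * 447 / 1000 bits
= 447000000 bits
= 55875000 bytes
= 54565.4297 KB
BDP = 447000000 bits (55875000 bytes)


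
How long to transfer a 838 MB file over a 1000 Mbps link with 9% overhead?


Effective throughput = 1000 * (1 - 9/100) = 910 Mbps
File size in Mb = 838 * 8 = 6704 Mb
Time = 6704 / 910
Time = 7.367 seconds


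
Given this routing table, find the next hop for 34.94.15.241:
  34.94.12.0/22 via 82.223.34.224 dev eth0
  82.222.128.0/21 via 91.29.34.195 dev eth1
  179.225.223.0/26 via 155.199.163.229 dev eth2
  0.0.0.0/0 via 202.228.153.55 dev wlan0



Longest prefix match for 34.94.15.241:
  /22 34.94.12.0: MATCH
  /21 82.222.128.0: no
  /26 179.225.223.0: no
  /0 0.0.0.0: MATCH
Selected: next-hop 82.223.34.224 via eth0 (matched /22)


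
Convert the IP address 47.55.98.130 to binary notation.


47 = 00101111
55 = 00110111
98 = 01100010
130 = 10000010
Binary: 00101111.00110111.01100010.10000010


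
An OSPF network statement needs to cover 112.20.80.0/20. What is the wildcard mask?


Subnet mask: 255.255.240.0
Wildcard = 255.255.255.255 - subnet mask
255 - 255 = 0
255 - 255 = 0
255 - 240 = 15
255 - 0 = 255
Wildcard: 0.0.15.255


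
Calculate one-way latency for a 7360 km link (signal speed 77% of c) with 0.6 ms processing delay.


Speed = 0.77 * 3e5 km/s = 231000 km/s
Propagation delay = 7360 / 231000 = 0.0319 s = 31.8615 ms
Processing delay = 0.6 ms
Total one-way latency = 32.4615 ms


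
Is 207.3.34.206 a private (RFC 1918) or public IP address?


RFC 1918 private ranges:
  10.0.0.0/8 (10.0.0.0 - 10.255.255.255)
  172.16.0.0/12 (172.16.0.0 - 172.31.255.255)
  192.168.0.0/16 (192.168.0.0 - 192.168.255.255)
Public (not in any RFC 1918 range)


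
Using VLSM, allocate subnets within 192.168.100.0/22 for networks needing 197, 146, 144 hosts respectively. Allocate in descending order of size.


197 hosts -> /24 (254 usable): 192.168.100.0/24
146 hosts -> /24 (254 usable): 192.168.101.0/24
144 hosts -> /24 (254 usable): 192.168.102.0/24
Allocation: 192.168.100.0/24 (197 hosts, 254 usable); 192.168.101.0/24 (146 hosts, 254 usable); 192.168.102.0/24 (144 hosts, 254 usable)


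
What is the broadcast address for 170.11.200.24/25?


Network: 170.11.200.0/25
Host bits = 7
Set all host bits to 1:
Broadcast: 170.11.200.127


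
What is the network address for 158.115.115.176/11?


IP:   10011110.01110011.01110011.10110000
Mask: 11111111.11100000.00000000.00000000
AND operation:
Net:  10011110.01100000.00000000.00000000
Network: 158.96.0.0/11


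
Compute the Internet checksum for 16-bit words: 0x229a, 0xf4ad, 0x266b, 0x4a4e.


Sum all words (with carry folding):
+ 0x229a = 0x229a
+ 0xf4ad = 0x1748
+ 0x266b = 0x3db3
+ 0x4a4e = 0x8801
One's complement: ~0x8801
Checksum = 0x77fe


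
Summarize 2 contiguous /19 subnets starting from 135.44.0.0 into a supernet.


Original prefix: /19
Number of subnets: 2 = 2^1
New prefix = 19 - 1 = 18
Supernet: 135.44.0.0/18


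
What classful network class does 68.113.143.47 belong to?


First octet: 68
Binary: 01000100
0xxxxxxx -> Class A (1-126)
Class A, default mask 255.0.0.0 (/8)


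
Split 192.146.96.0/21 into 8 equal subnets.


New prefix = 21 + 3 = 24
Each subnet has 256 addresses
  192.146.96.0/24
  192.146.97.0/24
  192.146.98.0/24
  192.146.99.0/24
  192.146.100.0/24
  192.146.101.0/24
  192.146.102.0/24
  192.146.103.0/24
Subnets: 192.146.96.0/24, 192.146.97.0/24, 192.146.98.0/24, 192.146.99.0/24, 192.146.100.0/24, 192.146.101.0/24, 192.146.102.0/24, 192.146.103.0/24


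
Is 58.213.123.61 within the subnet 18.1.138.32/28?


Subnet network: 18.1.138.32
Test IP AND mask: 58.213.123.48
No, 58.213.123.61 is not in 18.1.138.32/28


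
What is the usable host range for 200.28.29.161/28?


Network: 200.28.29.160
Broadcast: 200.28.29.175
First usable = network + 1
Last usable = broadcast - 1
Range: 200.28.29.161 to 200.28.29.174


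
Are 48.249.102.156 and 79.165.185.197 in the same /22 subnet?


Mask: 255.255.252.0
48.249.102.156 AND mask = 48.249.100.0
79.165.185.197 AND mask = 79.165.184.0
No, different subnets (48.249.100.0 vs 79.165.184.0)


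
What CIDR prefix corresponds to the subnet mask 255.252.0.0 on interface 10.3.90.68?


Binary: 11111111.11111100.00000000.00000000
Count leading 1s
Prefix: /14


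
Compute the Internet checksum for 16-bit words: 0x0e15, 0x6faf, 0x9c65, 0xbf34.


Sum all words (with carry folding):
+ 0x0e15 = 0x0e15
+ 0x6faf = 0x7dc4
+ 0x9c65 = 0x1a2a
+ 0xbf34 = 0xd95e
One's complement: ~0xd95e
Checksum = 0x26a1


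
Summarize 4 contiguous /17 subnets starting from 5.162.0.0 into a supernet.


Original prefix: /17
Number of subnets: 4 = 2^2
New prefix = 17 - 2 = 15
Supernet: 5.162.0.0/15


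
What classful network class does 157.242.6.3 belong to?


First octet: 157
Binary: 10011101
10xxxxxx -> Class B (128-191)
Class B, default mask 255.255.0.0 (/16)


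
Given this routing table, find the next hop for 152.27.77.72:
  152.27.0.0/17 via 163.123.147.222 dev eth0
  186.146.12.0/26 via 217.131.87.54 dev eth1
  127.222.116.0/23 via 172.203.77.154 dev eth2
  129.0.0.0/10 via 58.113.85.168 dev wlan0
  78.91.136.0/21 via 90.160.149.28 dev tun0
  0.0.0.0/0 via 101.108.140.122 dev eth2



Longest prefix match for 152.27.77.72:
  /17 152.27.0.0: MATCH
  /26 186.146.12.0: no
  /23 127.222.116.0: no
  /10 129.0.0.0: no
  /21 78.91.136.0: no
  /0 0.0.0.0: MATCH
Selected: next-hop 163.123.147.222 via eth0 (matched /17)


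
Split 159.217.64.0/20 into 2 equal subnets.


New prefix = 20 + 1 = 21
Each subnet has 2048 addresses
  159.217.64.0/21
  159.217.72.0/21
Subnets: 159.217.64.0/21, 159.217.72.0/21


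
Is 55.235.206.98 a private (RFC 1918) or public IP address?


RFC 1918 private ranges:
  10.0.0.0/8 (10.0.0.0 - 10.255.255.255)
  172.16.0.0/12 (172.16.0.0 - 172.31.255.255)
  192.168.0.0/16 (192.168.0.0 - 192.168.255.255)
Public (not in any RFC 1918 range)


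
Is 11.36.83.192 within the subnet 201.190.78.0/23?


Subnet network: 201.190.78.0
Test IP AND mask: 11.36.82.0
No, 11.36.83.192 is not in 201.190.78.0/23


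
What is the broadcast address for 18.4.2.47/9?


Network: 18.0.0.0/9
Host bits = 23
Set all host bits to 1:
Broadcast: 18.127.255.255


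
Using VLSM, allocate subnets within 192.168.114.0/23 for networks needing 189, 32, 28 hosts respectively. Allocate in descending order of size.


189 hosts -> /24 (254 usable): 192.168.114.0/24
32 hosts -> /26 (62 usable): 192.168.115.0/26
28 hosts -> /27 (30 usable): 192.168.115.64/27
Allocation: 192.168.114.0/24 (189 hosts, 254 usable); 192.168.115.0/26 (32 hosts, 62 usable); 192.168.115.64/27 (28 hosts, 30 usable)


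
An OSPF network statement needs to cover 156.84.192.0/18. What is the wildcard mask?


Subnet mask: 255.255.192.0
Wildcard = 255.255.255.255 - subnet mask
255 - 255 = 0
255 - 255 = 0
255 - 192 = 63
255 - 0 = 255
Wildcard: 0.0.63.255


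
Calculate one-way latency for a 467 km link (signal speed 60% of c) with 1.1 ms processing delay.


Speed = 0.6 * 3e5 km/s = 180000 km/s
Propagation delay = 467 / 180000 = 0.0026 s = 2.5944 ms
Processing delay = 1.1 ms
Total one-way latency = 3.6944 ms


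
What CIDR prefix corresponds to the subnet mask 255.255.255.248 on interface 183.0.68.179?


Binary: 11111111.11111111.11111111.11111000
Count leading 1s
Prefix: /29


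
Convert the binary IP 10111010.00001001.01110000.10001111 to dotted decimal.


10111010 = 186
00001001 = 9
01110000 = 112
10001111 = 143
IP: 186.9.112.143


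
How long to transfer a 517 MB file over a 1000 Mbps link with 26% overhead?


Effective throughput = 1000 * (1 - 26/100) = 740 Mbps
File size in Mb = 517 * 8 = 4136 Mb
Time = 4136 / 740
Time = 5.5892 seconds


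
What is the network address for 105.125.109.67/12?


IP:   01101001.01111101.01101101.01000011
Mask: 11111111.11110000.00000000.00000000
AND operation:
Net:  01101001.01110000.00000000.00000000
Network: 105.112.0.0/12


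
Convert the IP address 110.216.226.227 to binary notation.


110 = 01101110
216 = 11011000
226 = 11100010
227 = 11100011
Binary: 01101110.11011000.11100010.11100011


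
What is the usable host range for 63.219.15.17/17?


Network: 63.219.0.0
Broadcast: 63.219.127.255
First usable = network + 1
Last usable = broadcast - 1
Range: 63.219.0.1 to 63.219.127.254


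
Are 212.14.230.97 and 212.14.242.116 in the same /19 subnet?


Mask: 255.255.224.0
212.14.230.97 AND mask = 212.14.224.0
212.14.242.116 AND mask = 212.14.224.0
Yes, same subnet (212.14.224.0)


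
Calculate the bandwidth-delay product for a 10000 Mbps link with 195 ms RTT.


BDP = bandwidth * RTT
= 10000 Mbps * 195 ms
= 10000 * 1e6 * 195 / 1000 bits
= 1950000000 bits
= 243750000 bytes
= 238037.1094 KB
BDP = 1950000000 bits (243750000 bytes)


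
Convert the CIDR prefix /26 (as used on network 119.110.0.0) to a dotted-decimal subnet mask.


/26 means 26 network bits, 6 host bits
Binary: 11111111111111111111111111000000
Mask: 255.255.255.192


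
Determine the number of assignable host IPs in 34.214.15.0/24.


Host bits = 32 - 24 = 8
Total addresses = 2^8 = 256
Usable = total - 2 (network and broadcast)
Usable hosts: 254


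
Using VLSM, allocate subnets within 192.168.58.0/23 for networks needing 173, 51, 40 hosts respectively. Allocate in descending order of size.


173 hosts -> /24 (254 usable): 192.168.58.0/24
51 hosts -> /26 (62 usable): 192.168.59.0/26
40 hosts -> /26 (62 usable): 192.168.59.64/26
Allocation: 192.168.58.0/24 (173 hosts, 254 usable); 192.168.59.0/26 (51 hosts, 62 usable); 192.168.59.64/26 (40 hosts, 62 usable)


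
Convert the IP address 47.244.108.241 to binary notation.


47 = 00101111
244 = 11110100
108 = 01101100
241 = 11110001
Binary: 00101111.11110100.01101100.11110001


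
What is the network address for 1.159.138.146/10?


IP:   00000001.10011111.10001010.10010010
Mask: 11111111.11000000.00000000.00000000
AND operation:
Net:  00000001.10000000.00000000.00000000
Network: 1.128.0.0/10


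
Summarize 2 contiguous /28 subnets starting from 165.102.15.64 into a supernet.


Original prefix: /28
Number of subnets: 2 = 2^1
New prefix = 28 - 1 = 27
Supernet: 165.102.15.64/27


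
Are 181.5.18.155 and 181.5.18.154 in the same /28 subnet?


Mask: 255.255.255.240
181.5.18.155 AND mask = 181.5.18.144
181.5.18.154 AND mask = 181.5.18.144
Yes, same subnet (181.5.18.144)


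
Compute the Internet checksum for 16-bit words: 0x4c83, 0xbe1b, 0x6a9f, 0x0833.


Sum all words (with carry folding):
+ 0x4c83 = 0x4c83
+ 0xbe1b = 0x0a9f
+ 0x6a9f = 0x753e
+ 0x0833 = 0x7d71
One's complement: ~0x7d71
Checksum = 0x828e


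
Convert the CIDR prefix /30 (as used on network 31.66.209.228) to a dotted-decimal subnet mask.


/30 means 30 network bits, 2 host bits
Binary: 11111111111111111111111111111100
Mask: 255.255.255.252


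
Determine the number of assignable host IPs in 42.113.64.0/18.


Host bits = 32 - 18 = 14
Total addresses = 2^14 = 16384
Usable = total - 2 (network and broadcast)
Usable hosts: 16382


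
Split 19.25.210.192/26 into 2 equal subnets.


New prefix = 26 + 1 = 27
Each subnet has 32 addresses
  19.25.210.192/27
  19.25.210.224/27
Subnets: 19.25.210.192/27, 19.25.210.224/27


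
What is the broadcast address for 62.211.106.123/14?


Network: 62.208.0.0/14
Host bits = 18
Set all host bits to 1:
Broadcast: 62.211.255.255


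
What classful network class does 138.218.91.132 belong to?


First octet: 138
Binary: 10001010
10xxxxxx -> Class B (128-191)
Class B, default mask 255.255.0.0 (/16)


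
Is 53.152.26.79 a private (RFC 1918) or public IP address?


RFC 1918 private ranges:
  10.0.0.0/8 (10.0.0.0 - 10.255.255.255)
  172.16.0.0/12 (172.16.0.0 - 172.31.255.255)
  192.168.0.0/16 (192.168.0.0 - 192.168.255.255)
Public (not in any RFC 1918 range)


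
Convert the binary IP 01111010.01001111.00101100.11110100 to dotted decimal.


01111010 = 122
01001111 = 79
00101100 = 44
11110100 = 244
IP: 122.79.44.244


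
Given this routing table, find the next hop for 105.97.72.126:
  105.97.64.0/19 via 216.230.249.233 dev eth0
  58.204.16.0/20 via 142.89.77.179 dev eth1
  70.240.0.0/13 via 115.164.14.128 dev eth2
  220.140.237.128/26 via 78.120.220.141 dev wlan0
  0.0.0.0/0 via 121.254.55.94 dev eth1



Longest prefix match for 105.97.72.126:
  /19 105.97.64.0: MATCH
  /20 58.204.16.0: no
  /13 70.240.0.0: no
  /26 220.140.237.128: no
  /0 0.0.0.0: MATCH
Selected: next-hop 216.230.249.233 via eth0 (matched /19)


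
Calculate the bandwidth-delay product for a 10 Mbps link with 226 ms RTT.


BDP = bandwidth * RTT
= 10 Mbps * 226 ms
= 10 * 1e6 * 226 / 1000 bits
= 2260000 bits
= 282500 bytes
= 275.8789 KB
BDP = 2260000 bits (282500 bytes)


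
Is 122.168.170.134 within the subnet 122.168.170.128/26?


Subnet network: 122.168.170.128
Test IP AND mask: 122.168.170.128
Yes, 122.168.170.134 is in 122.168.170.128/26


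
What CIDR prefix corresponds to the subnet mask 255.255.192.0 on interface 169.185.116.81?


Binary: 11111111.11111111.11000000.00000000
Count leading 1s
Prefix: /18


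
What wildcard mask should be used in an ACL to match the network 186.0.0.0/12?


Subnet mask: 255.240.0.0
Wildcard = 255.255.255.255 - subnet mask
255 - 255 = 0
255 - 240 = 15
255 - 0 = 255
255 - 0 = 255
Wildcard: 0.15.255.255


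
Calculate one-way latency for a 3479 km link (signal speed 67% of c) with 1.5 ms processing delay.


Speed = 0.67 * 3e5 km/s = 201000 km/s
Propagation delay = 3479 / 201000 = 0.0173 s = 17.3085 ms
Processing delay = 1.5 ms
Total one-way latency = 18.8085 ms


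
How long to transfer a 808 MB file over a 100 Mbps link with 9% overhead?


Effective throughput = 100 * (1 - 9/100) = 91 Mbps
File size in Mb = 808 * 8 = 6464 Mb
Time = 6464 / 91
Time = 71.033 seconds


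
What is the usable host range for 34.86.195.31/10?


Network: 34.64.0.0
Broadcast: 34.127.255.255
First usable = network + 1
Last usable = broadcast - 1
Range: 34.64.0.1 to 34.127.255.254


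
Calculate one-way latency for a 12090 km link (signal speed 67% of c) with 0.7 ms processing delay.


Speed = 0.67 * 3e5 km/s = 201000 km/s
Propagation delay = 12090 / 201000 = 0.0601 s = 60.1493 ms
Processing delay = 0.7 ms
Total one-way latency = 60.8493 ms


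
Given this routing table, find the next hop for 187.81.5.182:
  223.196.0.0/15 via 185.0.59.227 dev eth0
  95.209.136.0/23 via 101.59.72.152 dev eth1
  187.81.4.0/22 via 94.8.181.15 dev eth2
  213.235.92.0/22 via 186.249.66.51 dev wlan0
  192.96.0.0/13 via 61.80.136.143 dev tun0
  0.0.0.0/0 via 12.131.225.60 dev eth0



Longest prefix match for 187.81.5.182:
  /15 223.196.0.0: no
  /23 95.209.136.0: no
  /22 187.81.4.0: MATCH
  /22 213.235.92.0: no
  /13 192.96.0.0: no
  /0 0.0.0.0: MATCH
Selected: next-hop 94.8.181.15 via eth2 (matched /22)


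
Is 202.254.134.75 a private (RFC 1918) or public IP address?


RFC 1918 private ranges:
  10.0.0.0/8 (10.0.0.0 - 10.255.255.255)
  172.16.0.0/12 (172.16.0.0 - 172.31.255.255)
  192.168.0.0/16 (192.168.0.0 - 192.168.255.255)
Public (not in any RFC 1918 range)


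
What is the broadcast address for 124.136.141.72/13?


Network: 124.136.0.0/13
Host bits = 19
Set all host bits to 1:
Broadcast: 124.143.255.255


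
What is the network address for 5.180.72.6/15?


IP:   00000101.10110100.01001000.00000110
Mask: 11111111.11111110.00000000.00000000
AND operation:
Net:  00000101.10110100.00000000.00000000
Network: 5.180.0.0/15


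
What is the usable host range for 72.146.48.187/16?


Network: 72.146.0.0
Broadcast: 72.146.255.255
First usable = network + 1
Last usable = broadcast - 1
Range: 72.146.0.1 to 72.146.255.254


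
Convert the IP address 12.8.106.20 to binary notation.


12 = 00001100
8 = 00001000
106 = 01101010
20 = 00010100
Binary: 00001100.00001000.01101010.00010100


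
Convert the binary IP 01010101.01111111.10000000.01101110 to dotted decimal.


01010101 = 85
01111111 = 127
10000000 = 128
01101110 = 110
IP: 85.127.128.110


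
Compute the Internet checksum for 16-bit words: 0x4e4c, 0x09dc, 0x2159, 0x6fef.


Sum all words (with carry folding):
+ 0x4e4c = 0x4e4c
+ 0x09dc = 0x5828
+ 0x2159 = 0x7981
+ 0x6fef = 0xe970
One's complement: ~0xe970
Checksum = 0x168f


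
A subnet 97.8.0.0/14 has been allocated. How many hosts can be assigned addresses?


Host bits = 32 - 14 = 18
Total addresses = 2^18 = 262144
Usable = total - 2 (network and broadcast)
Usable hosts: 262142


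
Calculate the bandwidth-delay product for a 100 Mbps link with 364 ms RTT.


BDP = bandwidth * RTT
= 100 Mbps * 364 ms
= 100 * 1e6 * 364 / 1000 bits
= 36400000 bits
= 4550000 bytes
= 4443.3594 KB
BDP = 36400000 bits (4550000 bytes)


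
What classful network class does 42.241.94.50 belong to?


First octet: 42
Binary: 00101010
0xxxxxxx -> Class A (1-126)
Class A, default mask 255.0.0.0 (/8)


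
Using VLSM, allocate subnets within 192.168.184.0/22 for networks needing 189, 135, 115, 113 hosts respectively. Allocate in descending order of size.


189 hosts -> /24 (254 usable): 192.168.184.0/24
135 hosts -> /24 (254 usable): 192.168.185.0/24
115 hosts -> /25 (126 usable): 192.168.186.0/25
113 hosts -> /25 (126 usable): 192.168.186.128/25
Allocation: 192.168.184.0/24 (189 hosts, 254 usable); 192.168.185.0/24 (135 hosts, 254 usable); 192.168.186.0/25 (115 hosts, 126 usable); 192.168.186.128/25 (113 hosts, 126 usable)


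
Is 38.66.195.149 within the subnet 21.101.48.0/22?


Subnet network: 21.101.48.0
Test IP AND mask: 38.66.192.0
No, 38.66.195.149 is not in 21.101.48.0/22


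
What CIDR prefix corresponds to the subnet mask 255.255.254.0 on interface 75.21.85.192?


Binary: 11111111.11111111.11111110.00000000
Count leading 1s
Prefix: /23


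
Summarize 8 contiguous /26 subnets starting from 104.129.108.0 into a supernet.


Original prefix: /26
Number of subnets: 8 = 2^3
New prefix = 26 - 3 = 23
Supernet: 104.129.108.0/23


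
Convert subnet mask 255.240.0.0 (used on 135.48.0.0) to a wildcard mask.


Subnet mask: 255.240.0.0
Wildcard = 255.255.255.255 - subnet mask
255 - 255 = 0
255 - 240 = 15
255 - 0 = 255
255 - 0 = 255
Wildcard: 0.15.255.255


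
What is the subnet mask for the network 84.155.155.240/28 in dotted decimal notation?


/28 means 28 network bits, 4 host bits
Binary: 11111111111111111111111111110000
Mask: 255.255.255.240


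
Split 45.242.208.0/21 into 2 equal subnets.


New prefix = 21 + 1 = 22
Each subnet has 1024 addresses
  45.242.208.0/22
  45.242.212.0/22
Subnets: 45.242.208.0/22, 45.242.212.0/22


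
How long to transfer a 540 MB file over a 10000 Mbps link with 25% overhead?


Effective throughput = 10000 * (1 - 25/100) = 7500 Mbps
File size in Mb = 540 * 8 = 4320 Mb
Time = 4320 / 7500
Time = 0.576 seconds


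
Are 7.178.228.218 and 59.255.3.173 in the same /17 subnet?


Mask: 255.255.128.0
7.178.228.218 AND mask = 7.178.128.0
59.255.3.173 AND mask = 59.255.0.0
No, different subnets (7.178.128.0 vs 59.255.0.0)


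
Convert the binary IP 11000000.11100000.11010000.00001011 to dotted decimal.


11000000 = 192
11100000 = 224
11010000 = 208
00001011 = 11
IP: 192.224.208.11


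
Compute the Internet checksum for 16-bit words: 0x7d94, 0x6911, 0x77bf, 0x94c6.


Sum all words (with carry folding):
+ 0x7d94 = 0x7d94
+ 0x6911 = 0xe6a5
+ 0x77bf = 0x5e65
+ 0x94c6 = 0xf32b
One's complement: ~0xf32b
Checksum = 0x0cd4


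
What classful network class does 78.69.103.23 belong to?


First octet: 78
Binary: 01001110
0xxxxxxx -> Class A (1-126)
Class A, default mask 255.0.0.0 (/8)


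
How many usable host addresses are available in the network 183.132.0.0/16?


Host bits = 32 - 16 = 16
Total addresses = 2^16 = 65536
Usable = total - 2 (network and broadcast)
Usable hosts: 65534


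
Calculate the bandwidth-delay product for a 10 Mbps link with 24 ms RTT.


BDP = bandwidth * RTT
= 10 Mbps * 24 ms
= 10 * 1e6 * 24 / 1000 bits
= 240000 bits
= 30000 bytes
= 29.2969 KB
BDP = 240000 bits (30000 bytes)


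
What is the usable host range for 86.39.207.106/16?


Network: 86.39.0.0
Broadcast: 86.39.255.255
First usable = network + 1
Last usable = broadcast - 1
Range: 86.39.0.1 to 86.39.255.254


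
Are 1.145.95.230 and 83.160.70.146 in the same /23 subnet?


Mask: 255.255.254.0
1.145.95.230 AND mask = 1.145.94.0
83.160.70.146 AND mask = 83.160.70.0
No, different subnets (1.145.94.0 vs 83.160.70.0)


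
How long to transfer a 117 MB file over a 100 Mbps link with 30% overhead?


Effective throughput = 100 * (1 - 30/100) = 70 Mbps
File size in Mb = 117 * 8 = 936 Mb
Time = 936 / 70
Time = 13.3714 seconds


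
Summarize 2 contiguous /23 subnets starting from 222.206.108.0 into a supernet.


Original prefix: /23
Number of subnets: 2 = 2^1
New prefix = 23 - 1 = 22
Supernet: 222.206.108.0/22


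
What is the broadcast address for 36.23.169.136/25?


Network: 36.23.169.128/25
Host bits = 7
Set all host bits to 1:
Broadcast: 36.23.169.255


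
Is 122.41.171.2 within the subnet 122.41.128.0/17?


Subnet network: 122.41.128.0
Test IP AND mask: 122.41.128.0
Yes, 122.41.171.2 is in 122.41.128.0/17


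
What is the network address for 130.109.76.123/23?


IP:   10000010.01101101.01001100.01111011
Mask: 11111111.11111111.11111110.00000000
AND operation:
Net:  10000010.01101101.01001100.00000000
Network: 130.109.76.0/23


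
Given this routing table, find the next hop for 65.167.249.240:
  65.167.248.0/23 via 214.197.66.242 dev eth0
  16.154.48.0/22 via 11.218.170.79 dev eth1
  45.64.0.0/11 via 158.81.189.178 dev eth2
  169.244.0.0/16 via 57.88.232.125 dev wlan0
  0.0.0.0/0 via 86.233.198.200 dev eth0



Longest prefix match for 65.167.249.240:
  /23 65.167.248.0: MATCH
  /22 16.154.48.0: no
  /11 45.64.0.0: no
  /16 169.244.0.0: no
  /0 0.0.0.0: MATCH
Selected: next-hop 214.197.66.242 via eth0 (matched /23)


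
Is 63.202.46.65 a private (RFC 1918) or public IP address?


RFC 1918 private ranges:
  10.0.0.0/8 (10.0.0.0 - 10.255.255.255)
  172.16.0.0/12 (172.16.0.0 - 172.31.255.255)
  192.168.0.0/16 (192.168.0.0 - 192.168.255.255)
Public (not in any RFC 1918 range)


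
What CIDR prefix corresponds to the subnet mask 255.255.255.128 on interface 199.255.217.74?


Binary: 11111111.11111111.11111111.10000000
Count leading 1s
Prefix: /25


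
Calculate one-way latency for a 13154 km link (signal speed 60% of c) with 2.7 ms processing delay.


Speed = 0.6 * 3e5 km/s = 180000 km/s
Propagation delay = 13154 / 180000 = 0.0731 s = 73.0778 ms
Processing delay = 2.7 ms
Total one-way latency = 75.7778 ms


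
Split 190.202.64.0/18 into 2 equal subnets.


New prefix = 18 + 1 = 19
Each subnet has 8192 addresses
  190.202.64.0/19
  190.202.96.0/19
Subnets: 190.202.64.0/19, 190.202.96.0/19


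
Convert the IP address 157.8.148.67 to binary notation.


157 = 10011101
8 = 00001000
148 = 10010100
67 = 01000011
Binary: 10011101.00001000.10010100.01000011


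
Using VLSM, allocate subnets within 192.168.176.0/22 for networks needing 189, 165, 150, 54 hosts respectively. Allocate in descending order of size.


189 hosts -> /24 (254 usable): 192.168.176.0/24
165 hosts -> /24 (254 usable): 192.168.177.0/24
150 hosts -> /24 (254 usable): 192.168.178.0/24
54 hosts -> /26 (62 usable): 192.168.179.0/26
Allocation: 192.168.176.0/24 (189 hosts, 254 usable); 192.168.177.0/24 (165 hosts, 254 usable); 192.168.178.0/24 (150 hosts, 254 usable); 192.168.179.0/26 (54 hosts, 62 usable)


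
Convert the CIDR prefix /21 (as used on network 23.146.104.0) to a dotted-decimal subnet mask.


/21 means 21 network bits, 11 host bits
Binary: 11111111111111111111100000000000
Mask: 255.255.248.0


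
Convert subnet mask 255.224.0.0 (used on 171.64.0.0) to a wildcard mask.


Subnet mask: 255.224.0.0
Wildcard = 255.255.255.255 - subnet mask
255 - 255 = 0
255 - 224 = 31
255 - 0 = 255
255 - 0 = 255
Wildcard: 0.31.255.255


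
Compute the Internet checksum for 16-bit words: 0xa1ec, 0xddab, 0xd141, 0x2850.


Sum all words (with carry folding):
+ 0xa1ec = 0xa1ec
+ 0xddab = 0x7f98
+ 0xd141 = 0x50da
+ 0x2850 = 0x792a
One's complement: ~0x792a
Checksum = 0x86d5


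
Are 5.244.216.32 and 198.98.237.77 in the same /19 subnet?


Mask: 255.255.224.0
5.244.216.32 AND mask = 5.244.192.0
198.98.237.77 AND mask = 198.98.224.0
No, different subnets (5.244.192.0 vs 198.98.224.0)


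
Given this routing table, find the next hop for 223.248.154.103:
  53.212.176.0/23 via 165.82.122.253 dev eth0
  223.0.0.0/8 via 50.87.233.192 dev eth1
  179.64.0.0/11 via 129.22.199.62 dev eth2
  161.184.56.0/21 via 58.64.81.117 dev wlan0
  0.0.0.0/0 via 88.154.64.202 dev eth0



Longest prefix match for 223.248.154.103:
  /23 53.212.176.0: no
  /8 223.0.0.0: MATCH
  /11 179.64.0.0: no
  /21 161.184.56.0: no
  /0 0.0.0.0: MATCH
Selected: next-hop 50.87.233.192 via eth1 (matched /8)


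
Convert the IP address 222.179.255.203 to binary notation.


222 = 11011110
179 = 10110011
255 = 11111111
203 = 11001011
Binary: 11011110.10110011.11111111.11001011
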